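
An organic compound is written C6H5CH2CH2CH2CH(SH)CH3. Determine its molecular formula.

C11H16S

Element totals:
  C: 11
  H: 16
  S: 1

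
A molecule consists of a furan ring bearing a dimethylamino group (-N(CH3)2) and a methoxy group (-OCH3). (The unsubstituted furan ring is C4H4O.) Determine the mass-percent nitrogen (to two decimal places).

Atom tally by fragment:
  furan ring core → C:4 H:4 O:1
  (− 2 ring H displaced by substituents)
  + N(CH3)2 → N:1 C:2 H:6
  + OCH3 → C:1 H:3 O:1
Element totals:
  C: 7
  H: 11
  N: 1
  O: 2
Molecular formula: C7H11NO2.
Molar mass = 141.170 g/mol.
Mass from N: 1 × 14.007 = 14.007 g/mol.
%N = 14.007 / 141.170 × 100 = 9.92%.

9.92%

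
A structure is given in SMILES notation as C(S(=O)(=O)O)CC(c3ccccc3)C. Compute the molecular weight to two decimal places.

214.28 g/mol

Atom tally by fragment:
  HO3SCH2 → C:1 H:3 S:1 O:3
  CH2 → C:1 H:2
  CH(C6H5) → C:7 H:6
  CH3 → C:1 H:3
Element totals:
  C: 10
  H: 14
  O: 3
  S: 1
Molecular formula: C10H14O3S.
  M = 10(12.011) + 14(1.008) + 3(15.999) + 32.06
    = 120.110 + 14.112 + 47.997 + 32.060 = 214.279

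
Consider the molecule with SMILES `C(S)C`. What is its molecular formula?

C2H6S

Atom tally by fragment:
  HSCH2 → C:1 H:3 S:1
  CH3 → C:1 H:3
Element totals:
  C: 2
  H: 6
  S: 1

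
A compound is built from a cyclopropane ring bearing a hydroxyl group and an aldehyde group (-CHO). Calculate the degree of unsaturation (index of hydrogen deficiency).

2

Atom tally by fragment:
  cyclopropane ring core → C:3 H:6
  (− 2 ring H displaced by substituents)
  + OH → O:1 H:1
  + CHO → C:1 H:1 O:1
Element totals:
  C: 4
  H: 6
  O: 2
Molecular formula: C4H6O2.
DoU = (2C + 2 + N − H − X) / 2 = (2·4 + 2 + 0 − 6 − 0) / 2 = 2.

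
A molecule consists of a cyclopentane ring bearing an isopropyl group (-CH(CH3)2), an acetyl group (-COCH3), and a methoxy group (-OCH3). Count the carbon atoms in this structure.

11

Atom tally by fragment:
  cyclopentane ring core → C:5 H:10
  (− 3 ring H displaced by substituents)
  + CH(CH3)2 → C:3 H:7
  + COCH3 → C:2 H:3 O:1
  + OCH3 → C:1 H:3 O:1
Element totals:
  C: 11
  H: 20
  O: 2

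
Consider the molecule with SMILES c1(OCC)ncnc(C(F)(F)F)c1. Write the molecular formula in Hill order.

C7H7F3N2O

Atom tally by fragment:
  pyrimidine ring core → C:4 H:4 N:2
  (− 2 ring H displaced by substituents)
  + OC2H5 → C:2 H:5 O:1
  + CF3 → C:1 F:3
Element totals:
  C: 7
  H: 7
  F: 3
  N: 2
  O: 1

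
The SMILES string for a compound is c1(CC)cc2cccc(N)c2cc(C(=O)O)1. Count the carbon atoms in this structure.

Atom tally by fragment:
  naphthalene ring system core → C:10 H:8
  (− 3 ring H displaced by substituents)
  + C2H5 → C:2 H:5
  + NH2 → N:1 H:2
  + COOH → C:1 H:1 O:2
Element totals:
  C: 13
  H: 13
  N: 1
  O: 2

13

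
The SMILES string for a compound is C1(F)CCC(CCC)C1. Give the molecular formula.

C8H15F

Atom tally by fragment:
  cyclopentane ring core → C:5 H:10
  (− 2 ring H displaced by substituents)
  + F → F:1
  + CH2CH2CH3 → C:3 H:7
Element totals:
  C: 8
  H: 15
  F: 1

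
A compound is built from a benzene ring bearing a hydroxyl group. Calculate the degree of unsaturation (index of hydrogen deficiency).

Atom tally by fragment:
  benzene ring core → C:6 H:6
  (− 1 ring H displaced by substituents)
  + OH → O:1 H:1
Element totals:
  C: 6
  H: 6
  O: 1
Molecular formula: C6H6O.
DoU = (2C + 2 + N − H − X) / 2 = (2·6 + 2 + 0 − 6 − 0) / 2 = 4.

4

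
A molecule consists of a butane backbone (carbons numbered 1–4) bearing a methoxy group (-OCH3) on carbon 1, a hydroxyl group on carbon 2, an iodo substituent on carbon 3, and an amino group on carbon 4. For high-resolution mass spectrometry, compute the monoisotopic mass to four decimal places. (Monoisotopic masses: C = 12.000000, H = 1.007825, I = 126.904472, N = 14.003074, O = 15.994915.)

244.9913

Atom tally by fragment:
  CH3OCH2 → C:2 H:5 O:1
  CH(OH) → C:1 H:2 O:1
  CH(I) → C:1 H:1 I:1
  CH2NH2 → C:1 H:4 N:1
Element totals:
  C: 5
  H: 12
  I: 1
  N: 1
  O: 2
Molecular formula: C5H12INO2.
  M = 5(12.0) + 12(1.007825) + 126.904472 + 14.003074 + 2(15.994915)
    = 60.000000 + 12.093900 + 126.904472 + 14.003074 + 31.989830 = 244.991276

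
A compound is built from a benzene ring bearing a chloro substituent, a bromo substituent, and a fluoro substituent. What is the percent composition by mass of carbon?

Atom tally by fragment:
  benzene ring core → C:6 H:6
  (− 3 ring H displaced by substituents)
  + Cl → Cl:1
  + Br → Br:1
  + F → F:1
Element totals:
  C: 6
  H: 3
  Br: 1
  Cl: 1
  F: 1
Molecular formula: C6H3BrClF.
Molar mass = 209.442 g/mol.
Mass from C: 6 × 12.011 = 72.066 g/mol.
%C = 72.066 / 209.442 × 100 = 34.41%.

34.41%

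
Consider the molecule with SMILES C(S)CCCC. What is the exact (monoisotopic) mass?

104.0660

Atom tally by fragment:
  HSCH2 → C:1 H:3 S:1
  CH2 → C:1 H:2
  CH2 → C:1 H:2
  CH2 → C:1 H:2
  CH3 → C:1 H:3
Element totals:
  C: 5
  H: 12
  S: 1
Molecular formula: C5H12S.
  M = 5(12.0) + 12(1.007825) + 31.972071
    = 60.000000 + 12.093900 + 31.972071 = 104.065971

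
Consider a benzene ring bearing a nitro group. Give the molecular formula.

C6H5NO2

Atom tally by fragment:
  benzene ring core → C:6 H:6
  (− 1 ring H displaced by substituents)
  + NO2 → N:1 O:2
Element totals:
  C: 6
  H: 5
  N: 1
  O: 2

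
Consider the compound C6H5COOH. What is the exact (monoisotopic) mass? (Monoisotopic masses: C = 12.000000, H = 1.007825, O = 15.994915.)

122.0368

Atom tally by fragment:
  benzene ring core → C:6 H:6
  (− 1 ring H displaced by substituents)
  + COOH → C:1 H:1 O:2
Element totals:
  C: 7
  H: 6
  O: 2
Molecular formula: C7H6O2.
  M = 7(12.0) + 6(1.007825) + 2(15.994915)
    = 84.000000 + 6.046950 + 31.989830 = 122.036780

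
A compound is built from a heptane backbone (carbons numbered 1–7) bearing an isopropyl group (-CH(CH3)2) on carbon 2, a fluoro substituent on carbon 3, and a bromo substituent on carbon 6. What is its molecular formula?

C10H20BrF

Atom tally by fragment:
  CH3 → C:1 H:3
  CH(CH(CH3)2) → C:4 H:8
  CH(F) → C:1 H:1 F:1
  CH2 → C:1 H:2
  CH2 → C:1 H:2
  CH(Br) → C:1 H:1 Br:1
  CH3 → C:1 H:3
Element totals:
  C: 10
  H: 20
  Br: 1
  F: 1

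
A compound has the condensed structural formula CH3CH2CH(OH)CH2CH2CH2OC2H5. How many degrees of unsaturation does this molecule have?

0

Atom tally by fragment:
  CH3 → C:1 H:3
  CH2 → C:1 H:2
  CH(OH) → C:1 H:2 O:1
  CH2 → C:1 H:2
  CH2 → C:1 H:2
  CH2OC2H5 → C:3 H:7 O:1
Element totals:
  C: 8
  H: 18
  O: 2
Molecular formula: C8H18O2.
DoU = (2C + 2 + N − H − X) / 2 = (2·8 + 2 + 0 − 18 − 0) / 2 = 0.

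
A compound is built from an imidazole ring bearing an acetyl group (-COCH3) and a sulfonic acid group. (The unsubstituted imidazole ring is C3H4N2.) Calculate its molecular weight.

Atom tally by fragment:
  imidazole ring core → C:3 H:4 N:2
  (− 2 ring H displaced by substituents)
  + COCH3 → C:2 H:3 O:1
  + SO3H → S:1 O:3 H:1
Element totals:
  C: 5
  H: 6
  N: 2
  O: 4
  S: 1
Molecular formula: C5H6N2O4S.
  M = 5(12.011) + 6(1.008) + 2(14.007) + 4(15.999) + 32.06
    = 60.055 + 6.048 + 28.014 + 63.996 + 32.060 = 190.173

190.17 g/mol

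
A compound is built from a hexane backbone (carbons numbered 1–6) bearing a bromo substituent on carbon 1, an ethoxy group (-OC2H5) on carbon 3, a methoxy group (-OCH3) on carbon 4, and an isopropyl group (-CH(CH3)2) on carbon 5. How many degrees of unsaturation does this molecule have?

0

Atom tally by fragment:
  BrCH2 → C:1 H:2 Br:1
  CH2 → C:1 H:2
  CH(OC2H5) → C:3 H:6 O:1
  CH(OCH3) → C:2 H:4 O:1
  CH(CH(CH3)2) → C:4 H:8
  CH3 → C:1 H:3
Element totals:
  C: 12
  H: 25
  Br: 1
  O: 2
Molecular formula: C12H25BrO2.
DoU = (2C + 2 + N − H − X) / 2 = (2·12 + 2 + 0 − 25 − 1) / 2 = 0.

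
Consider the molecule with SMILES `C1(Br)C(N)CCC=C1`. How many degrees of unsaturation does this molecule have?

2

Atom tally by fragment:
  cyclohexene ring core → C:6 H:10
  (− 2 ring H displaced by substituents)
  + Br → Br:1
  + NH2 → N:1 H:2
Element totals:
  C: 6
  H: 10
  Br: 1
  N: 1
Molecular formula: C6H10BrN.
DoU = (2C + 2 + N − H − X) / 2 = (2·6 + 2 + 1 − 10 − 1) / 2 = 2.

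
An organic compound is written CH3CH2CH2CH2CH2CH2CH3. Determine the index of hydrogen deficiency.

0

Element totals:
  C: 7
  H: 16
Molecular formula: C7H16.
DoU = (2C + 2 + N − H − X) / 2 = (2·7 + 2 + 0 − 16 − 0) / 2 = 0.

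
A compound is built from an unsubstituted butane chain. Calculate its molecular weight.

Atom tally by fragment:
  CH3 → C:1 H:3
  CH2 → C:1 H:2
  CH2 → C:1 H:2
  CH3 → C:1 H:3
Element totals:
  C: 4
  H: 10
Molecular formula: C4H10.
  M = 4(12.011) + 10(1.008)
    = 48.044 + 10.080 = 58.124

58.12 g/mol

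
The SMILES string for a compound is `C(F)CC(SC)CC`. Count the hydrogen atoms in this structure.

Atom tally by fragment:
  FCH2 → C:1 H:2 F:1
  CH2 → C:1 H:2
  CH(SCH3) → C:2 H:4 S:1
  CH2 → C:1 H:2
  CH3 → C:1 H:3
Element totals:
  C: 6
  H: 13
  F: 1
  S: 1

13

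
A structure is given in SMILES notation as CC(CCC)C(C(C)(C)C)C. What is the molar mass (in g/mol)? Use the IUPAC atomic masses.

156.31 g/mol

Atom tally by fragment:
  CH3 → C:1 H:3
  CH(CH2CH2CH3) → C:4 H:8
  CH(C(CH3)3) → C:5 H:10
  CH3 → C:1 H:3
Element totals:
  C: 11
  H: 24
Molecular formula: C11H24.
  M = 11(12.011) + 24(1.008)
    = 132.121 + 24.192 = 156.313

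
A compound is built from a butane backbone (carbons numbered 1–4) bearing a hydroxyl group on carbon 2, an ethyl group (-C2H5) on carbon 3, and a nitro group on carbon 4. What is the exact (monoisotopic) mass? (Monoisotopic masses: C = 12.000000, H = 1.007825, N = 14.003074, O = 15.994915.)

147.0895

Atom tally by fragment:
  CH3 → C:1 H:3
  CH(OH) → C:1 H:2 O:1
  CH(C2H5) → C:3 H:6
  CH2NO2 → C:1 H:2 N:1 O:2
Element totals:
  C: 6
  H: 13
  N: 1
  O: 3
Molecular formula: C6H13NO3.
  M = 6(12.0) + 13(1.007825) + 14.003074 + 3(15.994915)
    = 72.000000 + 13.101725 + 14.003074 + 47.984745 = 147.089544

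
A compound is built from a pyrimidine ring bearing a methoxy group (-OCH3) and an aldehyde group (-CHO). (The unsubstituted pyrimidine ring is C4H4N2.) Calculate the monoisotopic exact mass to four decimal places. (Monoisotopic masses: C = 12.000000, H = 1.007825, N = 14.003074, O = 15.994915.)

138.0429

Atom tally by fragment:
  pyrimidine ring core → C:4 H:4 N:2
  (− 2 ring H displaced by substituents)
  + OCH3 → C:1 H:3 O:1
  + CHO → C:1 H:1 O:1
Element totals:
  C: 6
  H: 6
  N: 2
  O: 2
Molecular formula: C6H6N2O2.
  M = 6(12.0) + 6(1.007825) + 2(14.003074) + 2(15.994915)
    = 72.000000 + 6.046950 + 28.006148 + 31.989830 = 138.042928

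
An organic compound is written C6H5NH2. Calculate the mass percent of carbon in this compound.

77.38%

Atom tally by fragment:
  benzene ring core → C:6 H:6
  (− 1 ring H displaced by substituents)
  + NH2 → N:1 H:2
Element totals:
  C: 6
  H: 7
  N: 1
Molecular formula: C6H7N.
Molar mass = 93.129 g/mol.
Mass from C: 6 × 12.011 = 72.066 g/mol.
%C = 72.066 / 93.129 × 100 = 77.38%.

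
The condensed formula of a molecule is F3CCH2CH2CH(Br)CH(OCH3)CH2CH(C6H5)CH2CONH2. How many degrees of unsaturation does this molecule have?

Atom tally by fragment:
  F3CCH2 → C:2 H:2 F:3
  CH2 → C:1 H:2
  CH(Br) → C:1 H:1 Br:1
  CH(OCH3) → C:2 H:4 O:1
  CH2 → C:1 H:2
  CH(C6H5) → C:7 H:6
  CH2CONH2 → C:2 H:4 O:1 N:1
Element totals:
  C: 16
  H: 21
  Br: 1
  F: 3
  N: 1
  O: 2
Molecular formula: C16H21BrF3NO2.
DoU = (2C + 2 + N − H − X) / 2 = (2·16 + 2 + 1 − 21 − 4) / 2 = 5.

5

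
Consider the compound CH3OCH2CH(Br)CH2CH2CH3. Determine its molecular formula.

Atom tally by fragment:
  CH3OCH2 → C:2 H:5 O:1
  CH(Br) → C:1 H:1 Br:1
  CH2 → C:1 H:2
  CH2 → C:1 H:2
  CH3 → C:1 H:3
Element totals:
  C: 6
  H: 13
  Br: 1
  O: 1

C6H13BrO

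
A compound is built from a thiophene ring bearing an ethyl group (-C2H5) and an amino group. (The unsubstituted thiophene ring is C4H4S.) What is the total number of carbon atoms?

Atom tally by fragment:
  thiophene ring core → C:4 H:4 S:1
  (− 2 ring H displaced by substituents)
  + C2H5 → C:2 H:5
  + NH2 → N:1 H:2
Element totals:
  C: 6
  H: 9
  N: 1
  S: 1

6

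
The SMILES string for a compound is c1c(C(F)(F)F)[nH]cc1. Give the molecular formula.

C5H4F3N

Atom tally by fragment:
  pyrrole ring core → C:4 H:5 N:1
  (− 1 ring H displaced by substituents)
  + CF3 → C:1 F:3
Element totals:
  C: 5
  H: 4
  F: 3
  N: 1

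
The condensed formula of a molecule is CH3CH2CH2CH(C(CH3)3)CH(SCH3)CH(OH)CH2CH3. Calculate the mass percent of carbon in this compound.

Atom tally by fragment:
  CH3 → C:1 H:3
  CH2 → C:1 H:2
  CH2 → C:1 H:2
  CH(C(CH3)3) → C:5 H:10
  CH(SCH3) → C:2 H:4 S:1
  CH(OH) → C:1 H:2 O:1
  CH2 → C:1 H:2
  CH3 → C:1 H:3
Element totals:
  C: 13
  H: 28
  O: 1
  S: 1
Molecular formula: C13H28OS.
Molar mass = 232.426 g/mol.
Mass from C: 13 × 12.011 = 156.143 g/mol.
%C = 156.143 / 232.426 × 100 = 67.18%.

67.18%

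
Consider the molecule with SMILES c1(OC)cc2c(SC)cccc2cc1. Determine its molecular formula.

C12H12OS

Atom tally by fragment:
  naphthalene ring system core → C:10 H:8
  (− 2 ring H displaced by substituents)
  + OCH3 → C:1 H:3 O:1
  + SCH3 → C:1 H:3 S:1
Element totals:
  C: 12
  H: 12
  O: 1
  S: 1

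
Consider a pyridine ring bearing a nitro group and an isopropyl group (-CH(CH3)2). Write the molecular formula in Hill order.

Atom tally by fragment:
  pyridine ring core → C:5 H:5 N:1
  (− 2 ring H displaced by substituents)
  + NO2 → N:1 O:2
  + CH(CH3)2 → C:3 H:7
Element totals:
  C: 8
  H: 10
  N: 2
  O: 2

C8H10N2O2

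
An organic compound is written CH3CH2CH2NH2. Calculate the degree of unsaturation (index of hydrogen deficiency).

0

Atom tally by fragment:
  CH3 → C:1 H:3
  CH2 → C:1 H:2
  CH2NH2 → C:1 H:4 N:1
Element totals:
  C: 3
  H: 9
  N: 1
Molecular formula: C3H9N.
DoU = (2C + 2 + N − H − X) / 2 = (2·3 + 2 + 1 − 9 − 0) / 2 = 0.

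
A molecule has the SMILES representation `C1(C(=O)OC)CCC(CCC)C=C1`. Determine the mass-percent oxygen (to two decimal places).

17.56%

Atom tally by fragment:
  cyclohexene ring core → C:6 H:10
  (− 2 ring H displaced by substituents)
  + COOCH3 → C:2 H:3 O:2
  + CH2CH2CH3 → C:3 H:7
Element totals:
  C: 11
  H: 18
  O: 2
Molecular formula: C11H18O2.
Molar mass = 182.263 g/mol.
Mass from O: 2 × 15.999 = 31.998 g/mol.
%O = 31.998 / 182.263 × 100 = 17.56%.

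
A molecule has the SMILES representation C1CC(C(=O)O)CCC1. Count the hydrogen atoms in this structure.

12

Atom tally by fragment:
  cyclohexane ring core → C:6 H:12
  (− 1 ring H displaced by substituents)
  + COOH → C:1 H:1 O:2
Element totals:
  C: 7
  H: 12
  O: 2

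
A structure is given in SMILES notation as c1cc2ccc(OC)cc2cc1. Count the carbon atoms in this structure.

Atom tally by fragment:
  naphthalene ring system core → C:10 H:8
  (− 1 ring H displaced by substituents)
  + OCH3 → C:1 H:3 O:1
Element totals:
  C: 11
  H: 10
  O: 1

11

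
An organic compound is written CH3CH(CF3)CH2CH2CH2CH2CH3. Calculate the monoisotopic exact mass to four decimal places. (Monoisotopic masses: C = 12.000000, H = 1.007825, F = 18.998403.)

168.1126

Element totals:
  C: 8
  H: 15
  F: 3
Molecular formula: C8H15F3.
  M = 8(12.0) + 15(1.007825) + 3(18.998403)
    = 96.000000 + 15.117375 + 56.995209 = 168.112584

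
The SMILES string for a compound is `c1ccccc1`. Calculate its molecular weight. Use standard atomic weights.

Atom tally by fragment:
  benzene ring core → C:6 H:6
Element totals:
  C: 6
  H: 6
Molecular formula: C6H6.
  M = 6(12.011) + 6(1.008)
    = 72.066 + 6.048 = 78.114

78.11 g/mol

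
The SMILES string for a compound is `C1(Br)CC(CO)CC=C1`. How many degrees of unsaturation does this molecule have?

2

Atom tally by fragment:
  cyclohexene ring core → C:6 H:10
  (− 2 ring H displaced by substituents)
  + Br → Br:1
  + CH2OH → C:1 H:3 O:1
Element totals:
  C: 7
  H: 11
  Br: 1
  O: 1
Molecular formula: C7H11BrO.
DoU = (2C + 2 + N − H − X) / 2 = (2·7 + 2 + 0 − 11 − 1) / 2 = 2.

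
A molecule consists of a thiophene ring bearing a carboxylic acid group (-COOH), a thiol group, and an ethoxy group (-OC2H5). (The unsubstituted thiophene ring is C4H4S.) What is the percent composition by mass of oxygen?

Atom tally by fragment:
  thiophene ring core → C:4 H:4 S:1
  (− 3 ring H displaced by substituents)
  + COOH → C:1 H:1 O:2
  + SH → S:1 H:1
  + OC2H5 → C:2 H:5 O:1
Element totals:
  C: 7
  H: 8
  O: 3
  S: 2
Molecular formula: C7H8O3S2.
Molar mass = 204.258 g/mol.
Mass from O: 3 × 15.999 = 47.997 g/mol.
%O = 47.997 / 204.258 × 100 = 23.50%.

23.50%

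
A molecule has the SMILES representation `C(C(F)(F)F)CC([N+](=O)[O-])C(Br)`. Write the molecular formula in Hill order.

Atom tally by fragment:
  F3CCH2 → C:2 H:2 F:3
  CH2 → C:1 H:2
  CH(NO2) → C:1 H:1 N:1 O:2
  CH2Br → C:1 H:2 Br:1
Element totals:
  C: 5
  H: 7
  Br: 1
  F: 3
  N: 1
  O: 2

C5H7BrF3NO2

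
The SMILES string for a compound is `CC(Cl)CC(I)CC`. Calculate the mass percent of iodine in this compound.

Atom tally by fragment:
  CH3 → C:1 H:3
  CH(Cl) → C:1 H:1 Cl:1
  CH2 → C:1 H:2
  CH(I) → C:1 H:1 I:1
  CH2 → C:1 H:2
  CH3 → C:1 H:3
Element totals:
  C: 6
  H: 12
  Cl: 1
  I: 1
Molecular formula: C6H12ClI.
Molar mass = 246.516 g/mol.
Mass from I: 1 × 126.904 = 126.904 g/mol.
%I = 126.904 / 246.516 × 100 = 51.48%.

51.48%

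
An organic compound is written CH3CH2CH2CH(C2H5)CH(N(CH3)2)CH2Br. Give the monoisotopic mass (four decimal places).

235.0936

Element totals:
  C: 10
  H: 22
  Br: 1
  N: 1
Molecular formula: C10H22BrN.
  M = 10(12.0) + 22(1.007825) + 78.918338 + 14.003074
    = 120.000000 + 22.172150 + 78.918338 + 14.003074 = 235.093562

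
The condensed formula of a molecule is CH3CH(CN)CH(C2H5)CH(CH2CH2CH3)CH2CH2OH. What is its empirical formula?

Element totals:
  C: 12
  H: 23
  N: 1
  O: 1
Molecular formula: C12H23NO.
gcd of subscripts (12, 23, 1, 1) = 1, so the empirical formula equals the molecular formula.

C12H23NO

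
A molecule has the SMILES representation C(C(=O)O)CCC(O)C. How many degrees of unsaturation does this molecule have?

1

Atom tally by fragment:
  HOOCCH2 → C:2 H:3 O:2
  CH2 → C:1 H:2
  CH2 → C:1 H:2
  CH(OH) → C:1 H:2 O:1
  CH3 → C:1 H:3
Element totals:
  C: 6
  H: 12
  O: 3
Molecular formula: C6H12O3.
DoU = (2C + 2 + N − H − X) / 2 = (2·6 + 2 + 0 − 12 − 0) / 2 = 1.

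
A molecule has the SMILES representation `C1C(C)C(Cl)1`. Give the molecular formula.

C4H7Cl

Atom tally by fragment:
  cyclopropane ring core → C:3 H:6
  (− 2 ring H displaced by substituents)
  + CH3 → C:1 H:3
  + Cl → Cl:1
Element totals:
  C: 4
  H: 7
  Cl: 1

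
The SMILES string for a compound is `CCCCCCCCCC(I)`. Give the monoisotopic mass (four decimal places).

Atom tally by fragment:
  CH3 → C:1 H:3
  CH2 → C:1 H:2
  CH2 → C:1 H:2
  CH2 → C:1 H:2
  CH2 → C:1 H:2
  CH2 → C:1 H:2
  CH2 → C:1 H:2
  CH2 → C:1 H:2
  CH2 → C:1 H:2
  CH2I → C:1 H:2 I:1
Element totals:
  C: 10
  H: 21
  I: 1
Molecular formula: C10H21I.
  M = 10(12.0) + 21(1.007825) + 126.904472
    = 120.000000 + 21.164325 + 126.904472 = 268.068797

268.0688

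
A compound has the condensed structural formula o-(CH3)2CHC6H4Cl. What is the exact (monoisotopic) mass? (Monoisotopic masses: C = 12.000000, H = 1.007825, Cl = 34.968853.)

154.0549

Atom tally by fragment:
  benzene ring core → C:6 H:6
  (− 2 ring H displaced by substituents)
  + CH(CH3)2 → C:3 H:7
  + Cl → Cl:1
Element totals:
  C: 9
  H: 11
  Cl: 1
Molecular formula: C9H11Cl.
  M = 9(12.0) + 11(1.007825) + 34.968853
    = 108.000000 + 11.086075 + 34.968853 = 154.054928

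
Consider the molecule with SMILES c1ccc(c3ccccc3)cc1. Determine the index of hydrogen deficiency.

Atom tally by fragment:
  benzene ring core → C:6 H:6
  (− 1 ring H displaced by substituents)
  + C6H5 → C:6 H:5
Element totals:
  C: 12
  H: 10
Molecular formula: C12H10.
DoU = (2C + 2 + N − H − X) / 2 = (2·12 + 2 + 0 − 10 − 0) / 2 = 8.

8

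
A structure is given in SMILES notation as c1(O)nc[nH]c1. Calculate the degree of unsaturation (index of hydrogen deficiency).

Atom tally by fragment:
  imidazole ring core → C:3 H:4 N:2
  (− 1 ring H displaced by substituents)
  + OH → O:1 H:1
Element totals:
  C: 3
  H: 4
  N: 2
  O: 1
Molecular formula: C3H4N2O.
DoU = (2C + 2 + N − H − X) / 2 = (2·3 + 2 + 2 − 4 − 0) / 2 = 3.

3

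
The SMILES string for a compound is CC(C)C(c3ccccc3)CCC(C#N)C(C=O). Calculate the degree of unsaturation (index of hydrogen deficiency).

7

Atom tally by fragment:
  CH3 → C:1 H:3
  CH(CH3) → C:2 H:4
  CH(C6H5) → C:7 H:6
  CH2 → C:1 H:2
  CH2 → C:1 H:2
  CH(CN) → C:2 H:1 N:1
  CH2CHO → C:2 H:3 O:1
Element totals:
  C: 16
  H: 21
  N: 1
  O: 1
Molecular formula: C16H21NO.
DoU = (2C + 2 + N − H − X) / 2 = (2·16 + 2 + 1 − 21 − 0) / 2 = 7.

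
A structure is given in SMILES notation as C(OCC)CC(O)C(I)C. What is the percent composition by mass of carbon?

32.58%

Atom tally by fragment:
  C2H5OCH2 → C:3 H:7 O:1
  CH2 → C:1 H:2
  CH(OH) → C:1 H:2 O:1
  CH(I) → C:1 H:1 I:1
  CH3 → C:1 H:3
Element totals:
  C: 7
  H: 15
  I: 1
  O: 2
Molecular formula: C7H15IO2.
Molar mass = 258.099 g/mol.
Mass from C: 7 × 12.011 = 84.077 g/mol.
%C = 84.077 / 258.099 × 100 = 32.58%.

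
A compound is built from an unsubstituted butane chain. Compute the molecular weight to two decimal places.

58.12 g/mol

Atom tally by fragment:
  CH3 → C:1 H:3
  CH2 → C:1 H:2
  CH2 → C:1 H:2
  CH3 → C:1 H:3
Element totals:
  C: 4
  H: 10
Molecular formula: C4H10.
  M = 4(12.011) + 10(1.008)
    = 48.044 + 10.080 = 58.124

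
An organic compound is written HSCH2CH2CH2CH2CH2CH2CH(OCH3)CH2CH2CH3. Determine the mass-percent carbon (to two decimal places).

64.65%

Atom tally by fragment:
  HSCH2 → C:1 H:3 S:1
  CH2 → C:1 H:2
  CH2 → C:1 H:2
  CH2 → C:1 H:2
  CH2 → C:1 H:2
  CH2 → C:1 H:2
  CH(OCH3) → C:2 H:4 O:1
  CH2 → C:1 H:2
  CH2 → C:1 H:2
  CH3 → C:1 H:3
Element totals:
  C: 11
  H: 24
  O: 1
  S: 1
Molecular formula: C11H24OS.
Molar mass = 204.372 g/mol.
Mass from C: 11 × 12.011 = 132.121 g/mol.
%C = 132.121 / 204.372 × 100 = 64.65%.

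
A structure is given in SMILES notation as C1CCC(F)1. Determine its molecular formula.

C4H7F

Atom tally by fragment:
  cyclobutane ring core → C:4 H:8
  (− 1 ring H displaced by substituents)
  + F → F:1
Element totals:
  C: 4
  H: 7
  F: 1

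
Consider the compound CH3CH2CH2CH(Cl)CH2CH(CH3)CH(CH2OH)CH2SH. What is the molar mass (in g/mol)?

Atom tally by fragment:
  CH3 → C:1 H:3
  CH2 → C:1 H:2
  CH2 → C:1 H:2
  CH(Cl) → C:1 H:1 Cl:1
  CH2 → C:1 H:2
  CH(CH3) → C:2 H:4
  CH(CH2OH) → C:2 H:4 O:1
  CH2SH → C:1 H:3 S:1
Element totals:
  C: 10
  H: 21
  Cl: 1
  O: 1
  S: 1
Molecular formula: C10H21ClOS.
  M = 10(12.011) + 21(1.008) + 35.45 + 15.999 + 32.06
    = 120.110 + 21.168 + 35.450 + 15.999 + 32.060 = 224.787

224.79 g/mol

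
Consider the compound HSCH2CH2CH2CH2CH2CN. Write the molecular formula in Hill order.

Atom tally by fragment:
  HSCH2 → C:1 H:3 S:1
  CH2 → C:1 H:2
  CH2 → C:1 H:2
  CH2 → C:1 H:2
  CH2CN → C:2 H:2 N:1
Element totals:
  C: 6
  H: 11
  N: 1
  S: 1

C6H11NS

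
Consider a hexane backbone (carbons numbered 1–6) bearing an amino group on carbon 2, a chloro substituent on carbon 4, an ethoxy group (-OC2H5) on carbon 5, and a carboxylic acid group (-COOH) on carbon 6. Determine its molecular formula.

Atom tally by fragment:
  CH3 → C:1 H:3
  CH(NH2) → C:1 H:3 N:1
  CH2 → C:1 H:2
  CH(Cl) → C:1 H:1 Cl:1
  CH(OC2H5) → C:3 H:6 O:1
  CH2COOH → C:2 H:3 O:2
Element totals:
  C: 9
  H: 18
  Cl: 1
  N: 1
  O: 3

C9H18ClNO3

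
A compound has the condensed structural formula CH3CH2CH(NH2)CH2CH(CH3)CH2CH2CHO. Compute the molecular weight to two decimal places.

Element totals:
  C: 9
  H: 19
  N: 1
  O: 1
Molecular formula: C9H19NO.
  M = 9(12.011) + 19(1.008) + 14.007 + 15.999
    = 108.099 + 19.152 + 14.007 + 15.999 = 157.257

157.26 g/mol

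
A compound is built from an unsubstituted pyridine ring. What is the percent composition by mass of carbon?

75.92%

Atom tally by fragment:
  pyridine ring core → C:5 H:5 N:1
Element totals:
  C: 5
  H: 5
  N: 1
Molecular formula: C5H5N.
Molar mass = 79.102 g/mol.
Mass from C: 5 × 12.011 = 60.055 g/mol.
%C = 60.055 / 79.102 × 100 = 75.92%.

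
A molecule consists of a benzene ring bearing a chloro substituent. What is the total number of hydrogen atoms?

5

Atom tally by fragment:
  benzene ring core → C:6 H:6
  (− 1 ring H displaced by substituents)
  + Cl → Cl:1
Element totals:
  C: 6
  H: 5
  Cl: 1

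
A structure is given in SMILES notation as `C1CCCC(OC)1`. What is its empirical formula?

Atom tally by fragment:
  cyclopentane ring core → C:5 H:10
  (− 1 ring H displaced by substituents)
  + OCH3 → C:1 H:3 O:1
Element totals:
  C: 6
  H: 12
  O: 1
Molecular formula: C6H12O.
gcd of subscripts (6, 12, 1) = 1, so the empirical formula equals the molecular formula.

C6H12O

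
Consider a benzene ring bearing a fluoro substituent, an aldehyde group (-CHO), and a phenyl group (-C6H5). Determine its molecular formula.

Atom tally by fragment:
  benzene ring core → C:6 H:6
  (− 3 ring H displaced by substituents)
  + F → F:1
  + CHO → C:1 H:1 O:1
  + C6H5 → C:6 H:5
Element totals:
  C: 13
  H: 9
  F: 1
  O: 1

C13H9FO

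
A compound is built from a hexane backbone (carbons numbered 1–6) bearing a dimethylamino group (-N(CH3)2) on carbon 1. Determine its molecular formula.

Atom tally by fragment:
  (CH3)2NCH2 → C:3 H:8 N:1
  CH2 → C:1 H:2
  CH2 → C:1 H:2
  CH2 → C:1 H:2
  CH2 → C:1 H:2
  CH3 → C:1 H:3
Element totals:
  C: 8
  H: 19
  N: 1

C8H19N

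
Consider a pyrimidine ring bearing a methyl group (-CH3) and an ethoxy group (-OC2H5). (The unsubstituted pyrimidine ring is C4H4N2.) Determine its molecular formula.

Atom tally by fragment:
  pyrimidine ring core → C:4 H:4 N:2
  (− 2 ring H displaced by substituents)
  + CH3 → C:1 H:3
  + OC2H5 → C:2 H:5 O:1
Element totals:
  C: 7
  H: 10
  N: 2
  O: 1

C7H10N2O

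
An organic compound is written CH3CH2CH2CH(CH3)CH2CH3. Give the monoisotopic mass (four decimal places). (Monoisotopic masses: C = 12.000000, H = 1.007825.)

100.1252

Element totals:
  C: 7
  H: 16
Molecular formula: C7H16.
  M = 7(12.0) + 16(1.007825)
    = 84.000000 + 16.125200 = 100.125200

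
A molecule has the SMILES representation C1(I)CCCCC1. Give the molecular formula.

C6H11I

Atom tally by fragment:
  cyclohexane ring core → C:6 H:12
  (− 1 ring H displaced by substituents)
  + I → I:1
Element totals:
  C: 6
  H: 11
  I: 1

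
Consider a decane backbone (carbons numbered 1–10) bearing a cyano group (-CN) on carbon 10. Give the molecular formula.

C11H21N

Atom tally by fragment:
  CH3 → C:1 H:3
  CH2 → C:1 H:2
  CH2 → C:1 H:2
  CH2 → C:1 H:2
  CH2 → C:1 H:2
  CH2 → C:1 H:2
  CH2 → C:1 H:2
  CH2 → C:1 H:2
  CH2 → C:1 H:2
  CH2CN → C:2 H:2 N:1
Element totals:
  C: 11
  H: 21
  N: 1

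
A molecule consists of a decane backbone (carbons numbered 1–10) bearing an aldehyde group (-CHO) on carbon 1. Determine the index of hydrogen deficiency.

1

Atom tally by fragment:
  OHCCH2 → C:2 H:3 O:1
  CH2 → C:1 H:2
  CH2 → C:1 H:2
  CH2 → C:1 H:2
  CH2 → C:1 H:2
  CH2 → C:1 H:2
  CH2 → C:1 H:2
  CH2 → C:1 H:2
  CH2 → C:1 H:2
  CH3 → C:1 H:3
Element totals:
  C: 11
  H: 22
  O: 1
Molecular formula: C11H22O.
DoU = (2C + 2 + N − H − X) / 2 = (2·11 + 2 + 0 − 22 − 0) / 2 = 1.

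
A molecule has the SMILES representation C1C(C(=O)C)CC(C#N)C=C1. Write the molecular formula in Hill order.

C9H11NO

Atom tally by fragment:
  cyclohexene ring core → C:6 H:10
  (− 2 ring H displaced by substituents)
  + COCH3 → C:2 H:3 O:1
  + CN → C:1 N:1
Element totals:
  C: 9
  H: 11
  N: 1
  O: 1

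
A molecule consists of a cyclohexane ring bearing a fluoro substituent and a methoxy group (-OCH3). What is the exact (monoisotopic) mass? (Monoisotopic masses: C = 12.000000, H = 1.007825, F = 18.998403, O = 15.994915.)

Atom tally by fragment:
  cyclohexane ring core → C:6 H:12
  (− 2 ring H displaced by substituents)
  + F → F:1
  + OCH3 → C:1 H:3 O:1
Element totals:
  C: 7
  H: 13
  F: 1
  O: 1
Molecular formula: C7H13FO.
  M = 7(12.0) + 13(1.007825) + 18.998403 + 15.994915
    = 84.000000 + 13.101725 + 18.998403 + 15.994915 = 132.095043

132.0950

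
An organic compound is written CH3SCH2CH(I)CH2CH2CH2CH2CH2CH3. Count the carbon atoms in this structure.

9

Element totals:
  C: 9
  H: 19
  I: 1
  S: 1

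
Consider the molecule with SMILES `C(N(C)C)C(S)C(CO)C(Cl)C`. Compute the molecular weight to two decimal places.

Atom tally by fragment:
  (CH3)2NCH2 → C:3 H:8 N:1
  CH(SH) → C:1 H:2 S:1
  CH(CH2OH) → C:2 H:4 O:1
  CH(Cl) → C:1 H:1 Cl:1
  CH3 → C:1 H:3
Element totals:
  C: 8
  H: 18
  Cl: 1
  N: 1
  O: 1
  S: 1
Molecular formula: C8H18ClNOS.
  M = 8(12.011) + 18(1.008) + 35.45 + 14.007 + 15.999 + 32.06
    = 96.088 + 18.144 + 35.450 + 14.007 + 15.999 + 32.060 = 211.748

211.75 g/mol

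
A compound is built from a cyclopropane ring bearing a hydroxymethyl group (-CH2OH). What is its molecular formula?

C4H8O

Atom tally by fragment:
  cyclopropane ring core → C:3 H:6
  (− 1 ring H displaced by substituents)
  + CH2OH → C:1 H:3 O:1
Element totals:
  C: 4
  H: 8
  O: 1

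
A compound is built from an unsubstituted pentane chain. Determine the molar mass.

Atom tally by fragment:
  CH3 → C:1 H:3
  CH2 → C:1 H:2
  CH2 → C:1 H:2
  CH2 → C:1 H:2
  CH3 → C:1 H:3
Element totals:
  C: 5
  H: 12
Molecular formula: C5H12.
  M = 5(12.011) + 12(1.008)
    = 60.055 + 12.096 = 72.151

72.15 g/mol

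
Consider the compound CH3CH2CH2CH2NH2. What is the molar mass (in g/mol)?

73.14 g/mol

Element totals:
  C: 4
  H: 11
  N: 1
Molecular formula: C4H11N.
  M = 4(12.011) + 11(1.008) + 14.007
    = 48.044 + 11.088 + 14.007 = 73.139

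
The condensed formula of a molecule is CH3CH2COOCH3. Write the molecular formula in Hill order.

C4H8O2

Element totals:
  C: 4
  H: 8
  O: 2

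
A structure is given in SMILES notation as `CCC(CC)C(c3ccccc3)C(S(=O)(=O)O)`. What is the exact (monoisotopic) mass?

Atom tally by fragment:
  CH3 → C:1 H:3
  CH2 → C:1 H:2
  CH(C2H5) → C:3 H:6
  CH(C6H5) → C:7 H:6
  CH2SO3H → C:1 H:3 S:1 O:3
Element totals:
  C: 13
  H: 20
  O: 3
  S: 1
Molecular formula: C13H20O3S.
  M = 13(12.0) + 20(1.007825) + 3(15.994915) + 31.972071
    = 156.000000 + 20.156500 + 47.984745 + 31.972071 = 256.113316

256.1133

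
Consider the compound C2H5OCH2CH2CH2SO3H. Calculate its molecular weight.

168.21 g/mol

Element totals:
  C: 5
  H: 12
  O: 4
  S: 1
Molecular formula: C5H12O4S.
  M = 5(12.011) + 12(1.008) + 4(15.999) + 32.06
    = 60.055 + 12.096 + 63.996 + 32.060 = 168.207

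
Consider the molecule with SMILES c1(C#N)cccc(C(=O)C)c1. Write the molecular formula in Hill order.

C9H7NO

Atom tally by fragment:
  benzene ring core → C:6 H:6
  (− 2 ring H displaced by substituents)
  + CN → C:1 N:1
  + COCH3 → C:2 H:3 O:1
Element totals:
  C: 9
  H: 7
  N: 1
  O: 1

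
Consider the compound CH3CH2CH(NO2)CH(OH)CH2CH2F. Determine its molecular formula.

C6H12FNO3

Atom tally by fragment:
  CH3 → C:1 H:3
  CH2 → C:1 H:2
  CH(NO2) → C:1 H:1 N:1 O:2
  CH(OH) → C:1 H:2 O:1
  CH2 → C:1 H:2
  CH2F → C:1 H:2 F:1
Element totals:
  C: 6
  H: 12
  F: 1
  N: 1
  O: 3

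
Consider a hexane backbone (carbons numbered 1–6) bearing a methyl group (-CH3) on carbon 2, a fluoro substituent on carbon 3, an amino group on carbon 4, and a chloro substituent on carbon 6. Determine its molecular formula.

C7H15ClFN

Atom tally by fragment:
  CH3 → C:1 H:3
  CH(CH3) → C:2 H:4
  CH(F) → C:1 H:1 F:1
  CH(NH2) → C:1 H:3 N:1
  CH2 → C:1 H:2
  CH2Cl → C:1 H:2 Cl:1
Element totals:
  C: 7
  H: 15
  Cl: 1
  F: 1
  N: 1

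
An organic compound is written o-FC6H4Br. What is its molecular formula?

Atom tally by fragment:
  benzene ring core → C:6 H:6
  (− 2 ring H displaced by substituents)
  + F → F:1
  + Br → Br:1
Element totals:
  C: 6
  H: 4
  Br: 1
  F: 1

C6H4BrF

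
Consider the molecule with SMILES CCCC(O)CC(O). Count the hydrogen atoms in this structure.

14

Atom tally by fragment:
  CH3 → C:1 H:3
  CH2 → C:1 H:2
  CH2 → C:1 H:2
  CH(OH) → C:1 H:2 O:1
  CH2 → C:1 H:2
  CH2OH → C:1 H:3 O:1
Element totals:
  C: 6
  H: 14
  O: 2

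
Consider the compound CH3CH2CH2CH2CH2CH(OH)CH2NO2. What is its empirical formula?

Atom tally by fragment:
  CH3 → C:1 H:3
  CH2 → C:1 H:2
  CH2 → C:1 H:2
  CH2 → C:1 H:2
  CH2 → C:1 H:2
  CH(OH) → C:1 H:2 O:1
  CH2NO2 → C:1 H:2 N:1 O:2
Element totals:
  C: 7
  H: 15
  N: 1
  O: 3
Molecular formula: C7H15NO3.
gcd of subscripts (7, 15, 1, 3) = 1, so the empirical formula equals the molecular formula.

C7H15NO3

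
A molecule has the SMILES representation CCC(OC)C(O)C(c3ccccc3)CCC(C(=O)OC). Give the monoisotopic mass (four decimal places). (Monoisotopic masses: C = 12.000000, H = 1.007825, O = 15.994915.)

Atom tally by fragment:
  CH3 → C:1 H:3
  CH2 → C:1 H:2
  CH(OCH3) → C:2 H:4 O:1
  CH(OH) → C:1 H:2 O:1
  CH(C6H5) → C:7 H:6
  CH2 → C:1 H:2
  CH2 → C:1 H:2
  CH2COOCH3 → C:3 H:5 O:2
Element totals:
  C: 17
  H: 26
  O: 4
Molecular formula: C17H26O4.
  M = 17(12.0) + 26(1.007825) + 4(15.994915)
    = 204.000000 + 26.203450 + 63.979660 = 294.183110

294.1831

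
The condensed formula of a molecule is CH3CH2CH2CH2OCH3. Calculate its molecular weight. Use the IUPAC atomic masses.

Element totals:
  C: 5
  H: 12
  O: 1
Molecular formula: C5H12O.
  M = 5(12.011) + 12(1.008) + 15.999
    = 60.055 + 12.096 + 15.999 = 88.150

88.15 g/mol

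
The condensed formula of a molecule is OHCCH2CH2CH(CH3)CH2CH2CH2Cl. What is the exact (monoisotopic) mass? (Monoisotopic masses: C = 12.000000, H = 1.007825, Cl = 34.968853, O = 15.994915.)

Element totals:
  C: 8
  H: 15
  Cl: 1
  O: 1
Molecular formula: C8H15ClO.
  M = 8(12.0) + 15(1.007825) + 34.968853 + 15.994915
    = 96.000000 + 15.117375 + 34.968853 + 15.994915 = 162.081143

162.0811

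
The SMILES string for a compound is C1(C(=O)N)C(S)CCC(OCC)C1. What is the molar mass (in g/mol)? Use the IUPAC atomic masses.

Atom tally by fragment:
  cyclohexane ring core → C:6 H:12
  (− 3 ring H displaced by substituents)
  + CONH2 → C:1 H:2 O:1 N:1
  + SH → S:1 H:1
  + OC2H5 → C:2 H:5 O:1
Element totals:
  C: 9
  H: 17
  N: 1
  O: 2
  S: 1
Molecular formula: C9H17NO2S.
  M = 9(12.011) + 17(1.008) + 14.007 + 2(15.999) + 32.06
    = 108.099 + 17.136 + 14.007 + 31.998 + 32.060 = 203.300

203.30 g/mol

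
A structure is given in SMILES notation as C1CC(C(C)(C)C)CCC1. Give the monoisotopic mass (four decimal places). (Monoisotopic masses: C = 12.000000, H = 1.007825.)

140.1565

Atom tally by fragment:
  cyclohexane ring core → C:6 H:12
  (− 1 ring H displaced by substituents)
  + C(CH3)3 → C:4 H:9
Element totals:
  C: 10
  H: 20
Molecular formula: C10H20.
  M = 10(12.0) + 20(1.007825)
    = 120.000000 + 20.156500 = 140.156500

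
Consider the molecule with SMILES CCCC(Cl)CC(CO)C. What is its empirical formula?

C8H17ClO

Atom tally by fragment:
  CH3 → C:1 H:3
  CH2 → C:1 H:2
  CH2 → C:1 H:2
  CH(Cl) → C:1 H:1 Cl:1
  CH2 → C:1 H:2
  CH(CH2OH) → C:2 H:4 O:1
  CH3 → C:1 H:3
Element totals:
  C: 8
  H: 17
  Cl: 1
  O: 1
Molecular formula: C8H17ClO.
gcd of subscripts (8, 1, 17, 1) = 1, so the empirical formula equals the molecular formula.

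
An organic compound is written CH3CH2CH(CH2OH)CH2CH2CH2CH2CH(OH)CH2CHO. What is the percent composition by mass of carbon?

65.31%

Atom tally by fragment:
  CH3 → C:1 H:3
  CH2 → C:1 H:2
  CH(CH2OH) → C:2 H:4 O:1
  CH2 → C:1 H:2
  CH2 → C:1 H:2
  CH2 → C:1 H:2
  CH2 → C:1 H:2
  CH(OH) → C:1 H:2 O:1
  CH2CHO → C:2 H:3 O:1
Element totals:
  C: 11
  H: 22
  O: 3
Molecular formula: C11H22O3.
Molar mass = 202.294 g/mol.
Mass from C: 11 × 12.011 = 132.121 g/mol.
%C = 132.121 / 202.294 × 100 = 65.31%.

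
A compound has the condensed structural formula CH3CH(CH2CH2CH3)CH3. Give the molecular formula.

Element totals:
  C: 6
  H: 14

C6H14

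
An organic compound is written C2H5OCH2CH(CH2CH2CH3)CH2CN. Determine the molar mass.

155.24 g/mol

Element totals:
  C: 9
  H: 17
  N: 1
  O: 1
Molecular formula: C9H17NO.
  M = 9(12.011) + 17(1.008) + 14.007 + 15.999
    = 108.099 + 17.136 + 14.007 + 15.999 = 155.241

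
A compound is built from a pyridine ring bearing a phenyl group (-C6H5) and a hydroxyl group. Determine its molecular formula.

C11H9NO

Atom tally by fragment:
  pyridine ring core → C:5 H:5 N:1
  (− 2 ring H displaced by substituents)
  + C6H5 → C:6 H:5
  + OH → O:1 H:1
Element totals:
  C: 11
  H: 9
  N: 1
  O: 1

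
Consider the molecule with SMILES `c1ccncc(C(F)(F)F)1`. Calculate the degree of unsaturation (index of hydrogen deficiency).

4

Atom tally by fragment:
  pyridine ring core → C:5 H:5 N:1
  (− 1 ring H displaced by substituents)
  + CF3 → C:1 F:3
Element totals:
  C: 6
  H: 4
  F: 3
  N: 1
Molecular formula: C6H4F3N.
DoU = (2C + 2 + N − H − X) / 2 = (2·6 + 2 + 1 − 4 − 3) / 2 = 4.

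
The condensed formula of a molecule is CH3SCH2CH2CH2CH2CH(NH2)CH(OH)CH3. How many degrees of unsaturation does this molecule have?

Element totals:
  C: 8
  H: 19
  N: 1
  O: 1
  S: 1
Molecular formula: C8H19NOS.
DoU = (2C + 2 + N − H − X) / 2 = (2·8 + 2 + 1 − 19 − 0) / 2 = 0.

0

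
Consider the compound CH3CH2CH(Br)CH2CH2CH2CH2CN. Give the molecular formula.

Element totals:
  C: 8
  H: 14
  Br: 1
  N: 1

C8H14BrN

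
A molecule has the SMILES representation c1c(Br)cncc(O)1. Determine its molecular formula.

Atom tally by fragment:
  pyridine ring core → C:5 H:5 N:1
  (− 2 ring H displaced by substituents)
  + Br → Br:1
  + OH → O:1 H:1
Element totals:
  C: 5
  H: 4
  Br: 1
  N: 1
  O: 1

C5H4BrNO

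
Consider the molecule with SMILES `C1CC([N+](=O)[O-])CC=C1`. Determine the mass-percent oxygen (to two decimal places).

25.17%

Atom tally by fragment:
  cyclohexene ring core → C:6 H:10
  (− 1 ring H displaced by substituents)
  + NO2 → N:1 O:2
Element totals:
  C: 6
  H: 9
  N: 1
  O: 2
Molecular formula: C6H9NO2.
Molar mass = 127.143 g/mol.
Mass from O: 2 × 15.999 = 31.998 g/mol.
%O = 31.998 / 127.143 × 100 = 25.17%.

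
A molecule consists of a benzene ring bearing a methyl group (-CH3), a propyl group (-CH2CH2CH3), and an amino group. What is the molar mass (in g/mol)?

149.24 g/mol

Atom tally by fragment:
  benzene ring core → C:6 H:6
  (− 3 ring H displaced by substituents)
  + CH3 → C:1 H:3
  + CH2CH2CH3 → C:3 H:7
  + NH2 → N:1 H:2
Element totals:
  C: 10
  H: 15
  N: 1
Molecular formula: C10H15N.
  M = 10(12.011) + 15(1.008) + 14.007
    = 120.110 + 15.120 + 14.007 = 149.237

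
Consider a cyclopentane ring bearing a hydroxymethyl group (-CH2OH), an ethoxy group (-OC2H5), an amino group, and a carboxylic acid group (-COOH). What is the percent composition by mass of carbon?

Atom tally by fragment:
  cyclopentane ring core → C:5 H:10
  (− 4 ring H displaced by substituents)
  + CH2OH → C:1 H:3 O:1
  + OC2H5 → C:2 H:5 O:1
  + NH2 → N:1 H:2
  + COOH → C:1 H:1 O:2
Element totals:
  C: 9
  H: 17
  N: 1
  O: 4
Molecular formula: C9H17NO4.
Molar mass = 203.238 g/mol.
Mass from C: 9 × 12.011 = 108.099 g/mol.
%C = 108.099 / 203.238 × 100 = 53.19%.

53.19%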